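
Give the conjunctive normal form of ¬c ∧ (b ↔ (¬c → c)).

¬c ∧ (¬b ∨ c)

¬c ∧ (b ↔ (¬c → c))
≡ ¬c ∧ (b → (¬c → c)) ∧ ((¬c → c) → b)
≡ ¬c ∧ (¬b ∨ (¬c → c)) ∧ ((¬c → c) → b)
≡ ¬c ∧ (¬b ∨ ¬¬c ∨ c) ∧ ((¬c → c) → b)
≡ ¬c ∧ (¬b ∨ ¬¬c ∨ c) ∧ (¬(¬c → c) ∨ b)
≡ ¬c ∧ (¬b ∨ ¬¬c ∨ c) ∧ (¬(¬¬c ∨ c) ∨ b)
≡ ¬c ∧ (¬b ∨ c ∨ c) ∧ (¬(¬¬c ∨ c) ∨ b)
≡ ¬c ∧ (¬b ∨ c ∨ c) ∧ ((¬¬¬c ∧ ¬c) ∨ b)
≡ ¬c ∧ (¬b ∨ c ∨ c) ∧ ((¬c ∧ ¬c) ∨ b)
≡ ¬c ∧ (¬b ∨ c ∨ c) ∧ (¬c ∨ b) ∧ (¬c ∨ b)
≡ ¬c ∧ (¬b ∨ c)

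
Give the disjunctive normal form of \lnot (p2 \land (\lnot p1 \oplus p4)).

\lnot (p2 \land (\lnot p1 \oplus p4))
= \lnot (p2 \land ((\lnot p1 \land \lnot p4) \lor (\lnot \lnot p1 \land p4)))   [expand \oplus]
= \lnot p2 \lor \lnot ((\lnot p1 \land \lnot p4) \lor (\lnot \lnot p1 \land p4))   [De Morgan]
= \lnot p2 \lor (\lnot (\lnot p1 \land \lnot p4) \land \lnot (\lnot \lnot p1 \land p4))   [De Morgan]
= \lnot p2 \lor ((\lnot \lnot p1 \lor \lnot \lnot p4) \land \lnot (\lnot \lnot p1 \land p4))   [De Morgan]
= \lnot p2 \lor ((p1 \lor \lnot \lnot p4) \land \lnot (\lnot \lnot p1 \land p4))   [double negation]
= \lnot p2 \lor ((p1 \lor p4) \land \lnot (\lnot \lnot p1 \land p4))   [double negation]
= \lnot p2 \lor ((p1 \lor p4) \land (\lnot \lnot \lnot p1 \lor \lnot p4))   [De Morgan]
= \lnot p2 \lor ((p1 \lor p4) \land (\lnot p1 \lor \lnot p4))   [double negation]
= \lnot p2 \lor (p1 \land \lnot p1) \lor (p1 \land \lnot p4) \lor (p4 \land \lnot p1) \lor (p4 \land \lnot p4)   [distribute \land over \lor]
= \lnot p2 \lor (p1 \land \lnot p4) \lor (p4 \land \lnot p1)   [simplify]

\lnot p2 \lor (p1 \land \lnot p4) \lor (p4 \land \lnot p1)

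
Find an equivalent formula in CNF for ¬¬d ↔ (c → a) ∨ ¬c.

(¬d ∨ ¬c ∨ a) ∧ (c ∨ d) ∧ (¬a ∨ d)

¬¬d ↔ (c → a) ∨ ¬c
= (¬¬d → (c → a) ∨ ¬c) ∧ ((c → a) ∨ ¬c → ¬¬d)   [eliminate ↔]
= (¬¬¬d ∨ (c → a) ∨ ¬c) ∧ ((c → a) ∨ ¬c → ¬¬d)   [eliminate →]
= (¬¬¬d ∨ ¬c ∨ a ∨ ¬c) ∧ ((c → a) ∨ ¬c → ¬¬d)   [eliminate →]
= (¬¬¬d ∨ ¬c ∨ a ∨ ¬c) ∧ (¬((c → a) ∨ ¬c) ∨ ¬¬d)   [eliminate →]
= (¬¬¬d ∨ ¬c ∨ a ∨ ¬c) ∧ (¬(¬c ∨ a ∨ ¬c) ∨ ¬¬d)   [eliminate →]
= (¬d ∨ ¬c ∨ a ∨ ¬c) ∧ (¬(¬c ∨ a ∨ ¬c) ∨ ¬¬d)   [double negation]
= (¬d ∨ ¬c ∨ a ∨ ¬c) ∧ (¬¬c ∧ ¬a ∧ ¬¬c ∨ ¬¬d)   [De Morgan]
= (¬d ∨ ¬c ∨ a ∨ ¬c) ∧ (c ∧ ¬a ∧ ¬¬c ∨ ¬¬d)   [double negation]
= (¬d ∨ ¬c ∨ a ∨ ¬c) ∧ (c ∧ ¬a ∧ c ∨ ¬¬d)   [double negation]
= (¬d ∨ ¬c ∨ a ∨ ¬c) ∧ (c ∧ ¬a ∧ c ∨ d)   [double negation]
= (¬d ∨ ¬c ∨ a ∨ ¬c) ∧ (c ∨ d) ∧ (¬a ∨ d) ∧ (c ∨ d)   [distribute ∨ over ∧]
= (¬d ∨ ¬c ∨ a) ∧ (c ∨ d) ∧ (¬a ∨ d)   [simplify]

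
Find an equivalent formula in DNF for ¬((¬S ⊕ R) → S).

¬S ∧ ¬R

¬((¬S ⊕ R) → S)
≡ ¬(¬(¬S ⊕ R) ∨ S)
≡ ¬(¬((¬S ∧ ¬R) ∨ (¬¬S ∧ R)) ∨ S)
≡ ¬¬((¬S ∧ ¬R) ∨ (¬¬S ∧ R)) ∧ ¬S
≡ ((¬S ∧ ¬R) ∨ (¬¬S ∧ R)) ∧ ¬S
≡ ((¬S ∧ ¬R) ∨ (S ∧ R)) ∧ ¬S
≡ (¬S ∧ ¬R ∧ ¬S) ∨ (S ∧ R ∧ ¬S)
≡ ¬S ∧ ¬R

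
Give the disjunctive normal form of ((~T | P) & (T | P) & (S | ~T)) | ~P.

((~T | P) & (T | P) & (S | ~T)) | ~P
= (~T & T & S) | (~T & T & ~T) | (~T & P & S) | (~T & P & ~T) | (P & T & S) | (P & T & ~T) | (P & P & S) | (P & P & ~T) | ~P   [distribute & over |]
= (~T & P) | (P & S) | ~P   [simplify]

(~T & P) | (P & S) | ~P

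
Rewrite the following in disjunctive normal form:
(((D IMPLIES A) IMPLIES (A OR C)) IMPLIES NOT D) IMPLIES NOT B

(((D IMPLIES A) IMPLIES (A OR C)) IMPLIES NOT D) IMPLIES NOT B
= NOT (((D IMPLIES A) IMPLIES (A OR C)) IMPLIES NOT D) OR NOT B   (eliminate IMPLIES)
= NOT (NOT ((D IMPLIES A) IMPLIES (A OR C)) OR NOT D) OR NOT B   (eliminate IMPLIES)
= NOT (NOT (NOT (D IMPLIES A) OR A OR C) OR NOT D) OR NOT B   (eliminate IMPLIES)
= NOT (NOT (NOT (NOT D OR A) OR A OR C) OR NOT D) OR NOT B   (eliminate IMPLIES)
= (NOT NOT (NOT (NOT D OR A) OR A OR C) AND NOT NOT D) OR NOT B   (De Morgan)
= ((NOT (NOT D OR A) OR A OR C) AND NOT NOT D) OR NOT B   (double negation)
= (((NOT NOT D AND NOT A) OR A OR C) AND NOT NOT D) OR NOT B   (De Morgan)
= (((D AND NOT A) OR A OR C) AND NOT NOT D) OR NOT B   (double negation)
= (((D AND NOT A) OR A OR C) AND D) OR NOT B   (double negation)
= (D AND NOT A AND D) OR (A AND D) OR (C AND D) OR NOT B   (distribute AND over OR)
= (D AND NOT A) OR (A AND D) OR (C AND D) OR NOT B   (simplify)

(D AND NOT A) OR (A AND D) OR (C AND D) OR NOT B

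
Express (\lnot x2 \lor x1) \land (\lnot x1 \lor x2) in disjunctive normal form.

\lnot x2 \land \lnot x1 \lor x1 \land x2

(\lnot x2 \lor x1) \land (\lnot x1 \lor x2)
≡ \lnot x2 \land \lnot x1 \lor \lnot x2 \land x2 \lor x1 \land \lnot x1 \lor x1 \land x2   [distribute \land over \lor]
≡ \lnot x2 \land \lnot x1 \lor x1 \land x2   [simplify]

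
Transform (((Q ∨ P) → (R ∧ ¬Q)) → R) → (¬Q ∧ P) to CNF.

(((Q ∨ P) → (R ∧ ¬Q)) → R) → (¬Q ∧ P)
= ¬(((Q ∨ P) → (R ∧ ¬Q)) → R) ∨ (¬Q ∧ P)   [eliminate →]
= ¬(¬((Q ∨ P) → (R ∧ ¬Q)) ∨ R) ∨ (¬Q ∧ P)   [eliminate →]
= ¬(¬(¬(Q ∨ P) ∨ (R ∧ ¬Q)) ∨ R) ∨ (¬Q ∧ P)   [eliminate →]
= (¬¬(¬(Q ∨ P) ∨ (R ∧ ¬Q)) ∧ ¬R) ∨ (¬Q ∧ P)   [De Morgan]
= ((¬(Q ∨ P) ∨ (R ∧ ¬Q)) ∧ ¬R) ∨ (¬Q ∧ P)   [double negation]
= (((¬Q ∧ ¬P) ∨ (R ∧ ¬Q)) ∧ ¬R) ∨ (¬Q ∧ P)   [De Morgan]
= (¬Q ∨ R ∨ ¬Q) ∧ (¬Q ∨ R ∨ P) ∧ (¬Q ∨ ¬Q ∨ ¬Q) ∧ (¬Q ∨ ¬Q ∨ P) ∧ (¬P ∨ R ∨ ¬Q) ∧ (¬P ∨ R ∨ P) ∧ (¬P ∨ ¬Q ∨ ¬Q) ∧ (¬P ∨ ¬Q ∨ P) ∧ (¬R ∨ ¬Q) ∧ (¬R ∨ P)   [distribute ∨ over ∧]
= ¬Q ∧ (¬R ∨ P)   [simplify]

¬Q ∧ (¬R ∨ P)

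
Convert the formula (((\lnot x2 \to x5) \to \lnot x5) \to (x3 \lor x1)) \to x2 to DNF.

(\lnot x5 \land \lnot x3 \land \lnot x1) \lor x2

(((\lnot x2 \to x5) \to \lnot x5) \to (x3 \lor x1)) \to x2
≡ \lnot (((\lnot x2 \to x5) \to \lnot x5) \to (x3 \lor x1)) \lor x2   — eliminate \to
≡ \lnot (\lnot ((\lnot x2 \to x5) \to \lnot x5) \lor x3 \lor x1) \lor x2   — eliminate \to
≡ \lnot (\lnot (\lnot (\lnot x2 \to x5) \lor \lnot x5) \lor x3 \lor x1) \lor x2   — eliminate \to
≡ \lnot (\lnot (\lnot (\lnot \lnot x2 \lor x5) \lor \lnot x5) \lor x3 \lor x1) \lor x2   — eliminate \to
≡ (\lnot \lnot (\lnot (\lnot \lnot x2 \lor x5) \lor \lnot x5) \land \lnot x3 \land \lnot x1) \lor x2   — De Morgan
≡ ((\lnot (\lnot \lnot x2 \lor x5) \lor \lnot x5) \land \lnot x3 \land \lnot x1) \lor x2   — double negation
≡ (((\lnot \lnot \lnot x2 \land \lnot x5) \lor \lnot x5) \land \lnot x3 \land \lnot x1) \lor x2   — De Morgan
≡ (((\lnot x2 \land \lnot x5) \lor \lnot x5) \land \lnot x3 \land \lnot x1) \lor x2   — double negation
≡ (\lnot x2 \land \lnot x5 \land \lnot x3 \land \lnot x1) \lor (\lnot x5 \land \lnot x3 \land \lnot x1) \lor x2   — distribute \land over \lor
≡ (\lnot x5 \land \lnot x3 \land \lnot x1) \lor x2   — simplify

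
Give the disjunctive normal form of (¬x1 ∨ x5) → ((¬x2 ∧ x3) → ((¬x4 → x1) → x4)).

(x1 ∧ ¬x5) ∨ x2 ∨ ¬x3 ∨ (¬x4 ∧ ¬x1) ∨ x4

(¬x1 ∨ x5) → ((¬x2 ∧ x3) → ((¬x4 → x1) → x4))
= ¬(¬x1 ∨ x5) ∨ ((¬x2 ∧ x3) → ((¬x4 → x1) → x4))   [eliminate →]
= ¬(¬x1 ∨ x5) ∨ ¬(¬x2 ∧ x3) ∨ ((¬x4 → x1) → x4)   [eliminate →]
= ¬(¬x1 ∨ x5) ∨ ¬(¬x2 ∧ x3) ∨ ¬(¬x4 → x1) ∨ x4   [eliminate →]
= ¬(¬x1 ∨ x5) ∨ ¬(¬x2 ∧ x3) ∨ ¬(¬¬x4 ∨ x1) ∨ x4   [eliminate →]
= (¬¬x1 ∧ ¬x5) ∨ ¬(¬x2 ∧ x3) ∨ ¬(¬¬x4 ∨ x1) ∨ x4   [De Morgan]
= (x1 ∧ ¬x5) ∨ ¬(¬x2 ∧ x3) ∨ ¬(¬¬x4 ∨ x1) ∨ x4   [double negation]
= (x1 ∧ ¬x5) ∨ ¬¬x2 ∨ ¬x3 ∨ ¬(¬¬x4 ∨ x1) ∨ x4   [De Morgan]
= (x1 ∧ ¬x5) ∨ x2 ∨ ¬x3 ∨ ¬(¬¬x4 ∨ x1) ∨ x4   [double negation]
= (x1 ∧ ¬x5) ∨ x2 ∨ ¬x3 ∨ (¬¬¬x4 ∧ ¬x1) ∨ x4   [De Morgan]
= (x1 ∧ ¬x5) ∨ x2 ∨ ¬x3 ∨ (¬x4 ∧ ¬x1) ∨ x4   [double negation]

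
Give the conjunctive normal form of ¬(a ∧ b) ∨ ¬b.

¬(a ∧ b) ∨ ¬b
≡ ¬a ∨ ¬b ∨ ¬b   [De Morgan]
≡ ¬a ∨ ¬b   [simplify]

¬a ∨ ¬b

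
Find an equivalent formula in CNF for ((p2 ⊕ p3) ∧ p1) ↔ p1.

(¬p1 ∨ p2 ∨ p3) ∧ (¬p1 ∨ ¬p2 ∨ ¬p3)

((p2 ⊕ p3) ∧ p1) ↔ p1
⇔ (((p2 ⊕ p3) ∧ p1) → p1) ∧ (p1 → ((p2 ⊕ p3) ∧ p1))   [eliminate ↔]
⇔ (¬((p2 ⊕ p3) ∧ p1) ∨ p1) ∧ (p1 → ((p2 ⊕ p3) ∧ p1))   [eliminate →]
⇔ (¬((p2 ∨ p3) ∧ ¬(p2 ∧ p3) ∧ p1) ∨ p1) ∧ (p1 → ((p2 ⊕ p3) ∧ p1))   [expand ⊕]
⇔ (¬((p2 ∨ p3) ∧ ¬(p2 ∧ p3) ∧ p1) ∨ p1) ∧ (¬p1 ∨ ((p2 ⊕ p3) ∧ p1))   [eliminate →]
⇔ (¬((p2 ∨ p3) ∧ ¬(p2 ∧ p3) ∧ p1) ∨ p1) ∧ (¬p1 ∨ ((p2 ∨ p3) ∧ ¬(p2 ∧ p3) ∧ p1))   [expand ⊕]
⇔ (¬(p2 ∨ p3) ∨ ¬¬(p2 ∧ p3) ∨ ¬p1 ∨ p1) ∧ (¬p1 ∨ ((p2 ∨ p3) ∧ ¬(p2 ∧ p3) ∧ p1))   [De Morgan]
⇔ ((¬p2 ∧ ¬p3) ∨ ¬¬(p2 ∧ p3) ∨ ¬p1 ∨ p1) ∧ (¬p1 ∨ ((p2 ∨ p3) ∧ ¬(p2 ∧ p3) ∧ p1))   [De Morgan]
⇔ ((¬p2 ∧ ¬p3) ∨ (p2 ∧ p3) ∨ ¬p1 ∨ p1) ∧ (¬p1 ∨ ((p2 ∨ p3) ∧ ¬(p2 ∧ p3) ∧ p1))   [double negation]
⇔ ((¬p2 ∧ ¬p3) ∨ (p2 ∧ p3) ∨ ¬p1 ∨ p1) ∧ (¬p1 ∨ ((p2 ∨ p3) ∧ (¬p2 ∨ ¬p3) ∧ p1))   [De Morgan]
⇔ (¬p2 ∨ p2 ∨ ¬p1 ∨ p1) ∧ (¬p2 ∨ p3 ∨ ¬p1 ∨ p1) ∧ (¬p3 ∨ p2 ∨ ¬p1 ∨ p1) ∧ (¬p3 ∨ p3 ∨ ¬p1 ∨ p1) ∧ (¬p1 ∨ p2 ∨ p3) ∧ (¬p1 ∨ ¬p2 ∨ ¬p3) ∧ (¬p1 ∨ p1)   [distribute ∨ over ∧]
⇔ (¬p1 ∨ p2 ∨ p3) ∧ (¬p1 ∨ ¬p2 ∨ ¬p3)   [simplify]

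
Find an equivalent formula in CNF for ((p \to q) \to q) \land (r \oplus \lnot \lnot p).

(p \lor q) \land (r \lor p) \land (\lnot r \lor \lnot p)

((p \to q) \to q) \land (r \oplus \lnot \lnot p)
≡ (\lnot (p \to q) \lor q) \land (r \oplus \lnot \lnot p)   [eliminate \to]
≡ (\lnot (\lnot p \lor q) \lor q) \land (r \oplus \lnot \lnot p)   [eliminate \to]
≡ (\lnot (\lnot p \lor q) \lor q) \land (r \lor \lnot \lnot p) \land \lnot (r \land \lnot \lnot p)   [expand \oplus]
≡ ((\lnot \lnot p \land \lnot q) \lor q) \land (r \lor \lnot \lnot p) \land \lnot (r \land \lnot \lnot p)   [De Morgan]
≡ ((p \land \lnot q) \lor q) \land (r \lor \lnot \lnot p) \land \lnot (r \land \lnot \lnot p)   [double negation]
≡ ((p \land \lnot q) \lor q) \land (r \lor p) \land \lnot (r \land \lnot \lnot p)   [double negation]
≡ ((p \land \lnot q) \lor q) \land (r \lor p) \land (\lnot r \lor \lnot \lnot \lnot p)   [De Morgan]
≡ ((p \land \lnot q) \lor q) \land (r \lor p) \land (\lnot r \lor \lnot p)   [double negation]
≡ (p \lor q) \land (\lnot q \lor q) \land (r \lor p) \land (\lnot r \lor \lnot p)   [distribute \lor over \land]
≡ (p \lor q) \land (r \lor p) \land (\lnot r \lor \lnot p)   [simplify]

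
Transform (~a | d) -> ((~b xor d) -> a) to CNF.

(a | b | d) & (a | ~d | ~b)

(~a | d) -> ((~b xor d) -> a)
= ~(~a | d) | ((~b xor d) -> a)   [eliminate ->]
= ~(~a | d) | ~(~b xor d) | a   [eliminate ->]
= ~(~a | d) | ~((~b | d) & ~(~b & d)) | a   [expand xor]
= (~~a & ~d) | ~((~b | d) & ~(~b & d)) | a   [De Morgan]
= (a & ~d) | ~((~b | d) & ~(~b & d)) | a   [double negation]
= (a & ~d) | ~(~b | d) | ~~(~b & d) | a   [De Morgan]
= (a & ~d) | (~~b & ~d) | ~~(~b & d) | a   [De Morgan]
= (a & ~d) | (b & ~d) | ~~(~b & d) | a   [double negation]
= (a & ~d) | (b & ~d) | (~b & d) | a   [double negation]
= (a | b | ~b | a) & (a | b | d | a) & (a | ~d | ~b | a) & (a | ~d | d | a) & (~d | b | ~b | a) & (~d | b | d | a) & (~d | ~d | ~b | a) & (~d | ~d | d | a)   [distribute | over &]
= (a | b | d) & (a | ~d | ~b)   [simplify]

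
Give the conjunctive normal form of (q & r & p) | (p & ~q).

(q & r & p) | (p & ~q)
≡ (q | p) & (q | ~q) & (r | p) & (r | ~q) & (p | p) & (p | ~q)   — distribute | over &
≡ (r | ~q) & p   — simplify

(r | ~q) & p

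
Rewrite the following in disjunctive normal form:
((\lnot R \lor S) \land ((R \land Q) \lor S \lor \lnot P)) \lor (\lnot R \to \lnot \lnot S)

(\lnot R \land \lnot P) \lor S \lor R

((\lnot R \lor S) \land ((R \land Q) \lor S \lor \lnot P)) \lor (\lnot R \to \lnot \lnot S)
≡ ((\lnot R \lor S) \land ((R \land Q) \lor S \lor \lnot P)) \lor \lnot \lnot R \lor \lnot \lnot S   [eliminate \to]
≡ ((\lnot R \lor S) \land ((R \land Q) \lor S \lor \lnot P)) \lor R \lor \lnot \lnot S   [double negation]
≡ ((\lnot R \lor S) \land ((R \land Q) \lor S \lor \lnot P)) \lor R \lor S   [double negation]
≡ (\lnot R \land R \land Q) \lor (\lnot R \land S) \lor (\lnot R \land \lnot P) \lor (S \land R \land Q) \lor (S \land S) \lor (S \land \lnot P) \lor R \lor S   [distribute \land over \lor]
≡ (\lnot R \land \lnot P) \lor S \lor R   [simplify]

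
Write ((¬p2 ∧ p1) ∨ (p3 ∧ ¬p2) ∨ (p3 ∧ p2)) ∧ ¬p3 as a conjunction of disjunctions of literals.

((¬p2 ∧ p1) ∨ (p3 ∧ ¬p2) ∨ (p3 ∧ p2)) ∧ ¬p3
⇔ (¬p2 ∨ p3 ∨ p3) ∧ (¬p2 ∨ p3 ∨ p2) ∧ (¬p2 ∨ ¬p2 ∨ p3) ∧ (¬p2 ∨ ¬p2 ∨ p2) ∧ (p1 ∨ p3 ∨ p3) ∧ (p1 ∨ p3 ∨ p2) ∧ (p1 ∨ ¬p2 ∨ p3) ∧ (p1 ∨ ¬p2 ∨ p2) ∧ ¬p3   — distribute ∨ over ∧
⇔ (¬p2 ∨ p3) ∧ (p1 ∨ p3) ∧ ¬p3   — simplify

(¬p2 ∨ p3) ∧ (p1 ∨ p3) ∧ ¬p3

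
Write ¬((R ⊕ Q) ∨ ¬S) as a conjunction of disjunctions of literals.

¬((R ⊕ Q) ∨ ¬S)
≡ ¬(((R ∨ Q) ∧ ¬(R ∧ Q)) ∨ ¬S)   [expand ⊕]
≡ ¬((R ∨ Q) ∧ ¬(R ∧ Q)) ∧ ¬¬S   [De Morgan]
≡ (¬(R ∨ Q) ∨ ¬¬(R ∧ Q)) ∧ ¬¬S   [De Morgan]
≡ ((¬R ∧ ¬Q) ∨ ¬¬(R ∧ Q)) ∧ ¬¬S   [De Morgan]
≡ ((¬R ∧ ¬Q) ∨ (R ∧ Q)) ∧ ¬¬S   [double negation]
≡ ((¬R ∧ ¬Q) ∨ (R ∧ Q)) ∧ S   [double negation]
≡ (¬R ∨ R) ∧ (¬R ∨ Q) ∧ (¬Q ∨ R) ∧ (¬Q ∨ Q) ∧ S   [distribute ∨ over ∧]
≡ (¬R ∨ Q) ∧ (¬Q ∨ R) ∧ S   [simplify]

(¬R ∨ Q) ∧ (¬Q ∨ R) ∧ S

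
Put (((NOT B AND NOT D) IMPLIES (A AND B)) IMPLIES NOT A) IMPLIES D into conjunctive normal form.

(B OR D) AND (A OR D)

(((NOT B AND NOT D) IMPLIES (A AND B)) IMPLIES NOT A) IMPLIES D
= NOT (((NOT B AND NOT D) IMPLIES (A AND B)) IMPLIES NOT A) OR D   [eliminate IMPLIES]
= NOT (NOT ((NOT B AND NOT D) IMPLIES (A AND B)) OR NOT A) OR D   [eliminate IMPLIES]
= NOT (NOT (NOT (NOT B AND NOT D) OR (A AND B)) OR NOT A) OR D   [eliminate IMPLIES]
= (NOT NOT (NOT (NOT B AND NOT D) OR (A AND B)) AND NOT NOT A) OR D   [De Morgan]
= ((NOT (NOT B AND NOT D) OR (A AND B)) AND NOT NOT A) OR D   [double negation]
= ((NOT NOT B OR NOT NOT D OR (A AND B)) AND NOT NOT A) OR D   [De Morgan]
= ((B OR NOT NOT D OR (A AND B)) AND NOT NOT A) OR D   [double negation]
= ((B OR D OR (A AND B)) AND NOT NOT A) OR D   [double negation]
= ((B OR D OR (A AND B)) AND A) OR D   [double negation]
= (B OR D OR A OR D) AND (B OR D OR B OR D) AND (A OR D)   [distribute OR over AND]
= (B OR D) AND (A OR D)   [simplify]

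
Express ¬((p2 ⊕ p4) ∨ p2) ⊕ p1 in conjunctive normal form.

(¬p4 ∨ p2 ∨ p1) ∧ (¬p2 ∨ p1) ∧ (p2 ∨ p4 ∨ ¬p1)

¬((p2 ⊕ p4) ∨ p2) ⊕ p1
≡ (¬((p2 ⊕ p4) ∨ p2) ∨ p1) ∧ ¬(¬((p2 ⊕ p4) ∨ p2) ∧ p1)   [expand ⊕]
≡ (¬(((p2 ∨ p4) ∧ ¬(p2 ∧ p4)) ∨ p2) ∨ p1) ∧ ¬(¬((p2 ⊕ p4) ∨ p2) ∧ p1)   [expand ⊕]
≡ (¬(((p2 ∨ p4) ∧ ¬(p2 ∧ p4)) ∨ p2) ∨ p1) ∧ ¬(¬(((p2 ∨ p4) ∧ ¬(p2 ∧ p4)) ∨ p2) ∧ p1)   [expand ⊕]
≡ ((¬((p2 ∨ p4) ∧ ¬(p2 ∧ p4)) ∧ ¬p2) ∨ p1) ∧ ¬(¬(((p2 ∨ p4) ∧ ¬(p2 ∧ p4)) ∨ p2) ∧ p1)   [De Morgan]
≡ (((¬(p2 ∨ p4) ∨ ¬¬(p2 ∧ p4)) ∧ ¬p2) ∨ p1) ∧ ¬(¬(((p2 ∨ p4) ∧ ¬(p2 ∧ p4)) ∨ p2) ∧ p1)   [De Morgan]
≡ ((((¬p2 ∧ ¬p4) ∨ ¬¬(p2 ∧ p4)) ∧ ¬p2) ∨ p1) ∧ ¬(¬(((p2 ∨ p4) ∧ ¬(p2 ∧ p4)) ∨ p2) ∧ p1)   [De Morgan]
≡ ((((¬p2 ∧ ¬p4) ∨ (p2 ∧ p4)) ∧ ¬p2) ∨ p1) ∧ ¬(¬(((p2 ∨ p4) ∧ ¬(p2 ∧ p4)) ∨ p2) ∧ p1)   [double negation]
≡ ((((¬p2 ∧ ¬p4) ∨ (p2 ∧ p4)) ∧ ¬p2) ∨ p1) ∧ (¬¬(((p2 ∨ p4) ∧ ¬(p2 ∧ p4)) ∨ p2) ∨ ¬p1)   [De Morgan]
≡ ((((¬p2 ∧ ¬p4) ∨ (p2 ∧ p4)) ∧ ¬p2) ∨ p1) ∧ (((p2 ∨ p4) ∧ ¬(p2 ∧ p4)) ∨ p2 ∨ ¬p1)   [double negation]
≡ ((((¬p2 ∧ ¬p4) ∨ (p2 ∧ p4)) ∧ ¬p2) ∨ p1) ∧ (((p2 ∨ p4) ∧ (¬p2 ∨ ¬p4)) ∨ p2 ∨ ¬p1)   [De Morgan]
≡ (¬p2 ∨ p2 ∨ p1) ∧ (¬p2 ∨ p4 ∨ p1) ∧ (¬p4 ∨ p2 ∨ p1) ∧ (¬p4 ∨ p4 ∨ p1) ∧ (¬p2 ∨ p1) ∧ (p2 ∨ p4 ∨ p2 ∨ ¬p1) ∧ (¬p2 ∨ ¬p4 ∨ p2 ∨ ¬p1)   [distribute ∨ over ∧]
≡ (¬p4 ∨ p2 ∨ p1) ∧ (¬p2 ∨ p1) ∧ (p2 ∨ p4 ∨ ¬p1)   [simplify]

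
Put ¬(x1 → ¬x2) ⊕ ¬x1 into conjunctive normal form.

¬(x1 → ¬x2) ⊕ ¬x1
⇔ (¬(x1 → ¬x2) ∨ ¬x1) ∧ ¬(¬(x1 → ¬x2) ∧ ¬x1)   [expand ⊕]
⇔ (¬(¬x1 ∨ ¬x2) ∨ ¬x1) ∧ ¬(¬(x1 → ¬x2) ∧ ¬x1)   [eliminate →]
⇔ (¬(¬x1 ∨ ¬x2) ∨ ¬x1) ∧ ¬(¬(¬x1 ∨ ¬x2) ∧ ¬x1)   [eliminate →]
⇔ ((¬¬x1 ∧ ¬¬x2) ∨ ¬x1) ∧ ¬(¬(¬x1 ∨ ¬x2) ∧ ¬x1)   [De Morgan]
⇔ ((x1 ∧ ¬¬x2) ∨ ¬x1) ∧ ¬(¬(¬x1 ∨ ¬x2) ∧ ¬x1)   [double negation]
⇔ ((x1 ∧ x2) ∨ ¬x1) ∧ ¬(¬(¬x1 ∨ ¬x2) ∧ ¬x1)   [double negation]
⇔ ((x1 ∧ x2) ∨ ¬x1) ∧ (¬¬(¬x1 ∨ ¬x2) ∨ ¬¬x1)   [De Morgan]
⇔ ((x1 ∧ x2) ∨ ¬x1) ∧ (¬x1 ∨ ¬x2 ∨ ¬¬x1)   [double negation]
⇔ ((x1 ∧ x2) ∨ ¬x1) ∧ (¬x1 ∨ ¬x2 ∨ x1)   [double negation]
⇔ (x1 ∨ ¬x1) ∧ (x2 ∨ ¬x1) ∧ (¬x1 ∨ ¬x2 ∨ x1)   [distribute ∨ over ∧]
⇔ x2 ∨ ¬x1   [simplify]

x2 ∨ ¬x1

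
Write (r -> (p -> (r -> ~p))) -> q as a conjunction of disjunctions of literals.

(r | q) & (p | q)

(r -> (p -> (r -> ~p))) -> q
≡ ~(r -> (p -> (r -> ~p))) | q   (eliminate ->)
≡ ~(~r | (p -> (r -> ~p))) | q   (eliminate ->)
≡ ~(~r | ~p | (r -> ~p)) | q   (eliminate ->)
≡ ~(~r | ~p | ~r | ~p) | q   (eliminate ->)
≡ (~~r & ~~p & ~~r & ~~p) | q   (De Morgan)
≡ (r & ~~p & ~~r & ~~p) | q   (double negation)
≡ (r & p & ~~r & ~~p) | q   (double negation)
≡ (r & p & r & ~~p) | q   (double negation)
≡ (r & p & r & p) | q   (double negation)
≡ (r | q) & (p | q) & (r | q) & (p | q)   (distribute | over &)
≡ (r | q) & (p | q)   (simplify)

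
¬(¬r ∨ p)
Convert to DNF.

r ∧ ¬p

¬(¬r ∨ p)
⇔ ¬¬r ∧ ¬p
⇔ r ∧ ¬p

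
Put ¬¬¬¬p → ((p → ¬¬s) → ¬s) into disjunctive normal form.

¬¬¬¬p → ((p → ¬¬s) → ¬s)
= ¬¬¬¬¬p ∨ ((p → ¬¬s) → ¬s)   — eliminate →
= ¬¬¬¬¬p ∨ ¬(p → ¬¬s) ∨ ¬s   — eliminate →
= ¬¬¬¬¬p ∨ ¬(¬p ∨ ¬¬s) ∨ ¬s   — eliminate →
= ¬¬¬p ∨ ¬(¬p ∨ ¬¬s) ∨ ¬s   — double negation
= ¬p ∨ ¬(¬p ∨ ¬¬s) ∨ ¬s   — double negation
= ¬p ∨ (¬¬p ∧ ¬¬¬s) ∨ ¬s   — De Morgan
= ¬p ∨ (p ∧ ¬¬¬s) ∨ ¬s   — double negation
= ¬p ∨ (p ∧ ¬s) ∨ ¬s   — double negation
= ¬p ∨ ¬s   — simplify

¬p ∨ ¬s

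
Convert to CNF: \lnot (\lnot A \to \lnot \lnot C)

\lnot A \land \lnot C

\lnot (\lnot A \to \lnot \lnot C)
≡ \lnot (\lnot \lnot A \lor \lnot \lnot C)   [eliminate \to]
≡ \lnot \lnot \lnot A \land \lnot \lnot \lnot C   [De Morgan]
≡ \lnot A \land \lnot \lnot \lnot C   [double negation]
≡ \lnot A \land \lnot C   [double negation]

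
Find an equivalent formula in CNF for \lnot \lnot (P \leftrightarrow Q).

\lnot \lnot (P \leftrightarrow Q)
= \lnot \lnot ((P \to Q) \land (Q \to P))   — eliminate \leftrightarrow
= \lnot \lnot ((\lnot P \lor Q) \land (Q \to P))   — eliminate \to
= \lnot \lnot ((\lnot P \lor Q) \land (\lnot Q \lor P))   — eliminate \to
= (\lnot P \lor Q) \land (\lnot Q \lor P)   — double negation

(\lnot P \lor Q) \land (\lnot Q \lor P)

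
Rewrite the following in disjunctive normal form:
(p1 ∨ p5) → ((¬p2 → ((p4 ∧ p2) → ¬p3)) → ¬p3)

(¬p1 ∧ ¬p5) ∨ ¬p3

(p1 ∨ p5) → ((¬p2 → ((p4 ∧ p2) → ¬p3)) → ¬p3)
≡ ¬(p1 ∨ p5) ∨ ((¬p2 → ((p4 ∧ p2) → ¬p3)) → ¬p3)   — eliminate →
≡ ¬(p1 ∨ p5) ∨ ¬(¬p2 → ((p4 ∧ p2) → ¬p3)) ∨ ¬p3   — eliminate →
≡ ¬(p1 ∨ p5) ∨ ¬(¬¬p2 ∨ ((p4 ∧ p2) → ¬p3)) ∨ ¬p3   — eliminate →
≡ ¬(p1 ∨ p5) ∨ ¬(¬¬p2 ∨ ¬(p4 ∧ p2) ∨ ¬p3) ∨ ¬p3   — eliminate →
≡ (¬p1 ∧ ¬p5) ∨ ¬(¬¬p2 ∨ ¬(p4 ∧ p2) ∨ ¬p3) ∨ ¬p3   — De Morgan
≡ (¬p1 ∧ ¬p5) ∨ (¬¬¬p2 ∧ ¬¬(p4 ∧ p2) ∧ ¬¬p3) ∨ ¬p3   — De Morgan
≡ (¬p1 ∧ ¬p5) ∨ (¬p2 ∧ ¬¬(p4 ∧ p2) ∧ ¬¬p3) ∨ ¬p3   — double negation
≡ (¬p1 ∧ ¬p5) ∨ (¬p2 ∧ p4 ∧ p2 ∧ ¬¬p3) ∨ ¬p3   — double negation
≡ (¬p1 ∧ ¬p5) ∨ (¬p2 ∧ p4 ∧ p2 ∧ p3) ∨ ¬p3   — double negation
≡ (¬p1 ∧ ¬p5) ∨ ¬p3   — simplify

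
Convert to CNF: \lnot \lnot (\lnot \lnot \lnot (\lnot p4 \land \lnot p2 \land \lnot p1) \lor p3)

p4 \lor p2 \lor p1 \lor p3

\lnot \lnot (\lnot \lnot \lnot (\lnot p4 \land \lnot p2 \land \lnot p1) \lor p3)
≡ \lnot \lnot \lnot (\lnot p4 \land \lnot p2 \land \lnot p1) \lor p3   [double negation]
≡ \lnot (\lnot p4 \land \lnot p2 \land \lnot p1) \lor p3   [double negation]
≡ \lnot \lnot p4 \lor \lnot \lnot p2 \lor \lnot \lnot p1 \lor p3   [De Morgan]
≡ p4 \lor \lnot \lnot p2 \lor \lnot \lnot p1 \lor p3   [double negation]
≡ p4 \lor p2 \lor \lnot \lnot p1 \lor p3   [double negation]
≡ p4 \lor p2 \lor p1 \lor p3   [double negation]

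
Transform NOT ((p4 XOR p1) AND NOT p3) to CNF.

NOT ((p4 XOR p1) AND NOT p3)
≡ NOT ((p4 OR p1) AND NOT (p4 AND p1) AND NOT p3)   — expand XOR
≡ NOT (p4 OR p1) OR NOT NOT (p4 AND p1) OR NOT NOT p3   — De Morgan
≡ (NOT p4 AND NOT p1) OR NOT NOT (p4 AND p1) OR NOT NOT p3   — De Morgan
≡ (NOT p4 AND NOT p1) OR (p4 AND p1) OR NOT NOT p3   — double negation
≡ (NOT p4 AND NOT p1) OR (p4 AND p1) OR p3   — double negation
≡ (NOT p4 OR p4 OR p3) AND (NOT p4 OR p1 OR p3) AND (NOT p1 OR p4 OR p3) AND (NOT p1 OR p1 OR p3)   — distribute OR over AND
≡ (NOT p4 OR p1 OR p3) AND (NOT p1 OR p4 OR p3)   — simplify

(NOT p4 OR p1 OR p3) AND (NOT p1 OR p4 OR p3)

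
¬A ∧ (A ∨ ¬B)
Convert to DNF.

¬A ∧ ¬B

¬A ∧ (A ∨ ¬B)
= (¬A ∧ A) ∨ (¬A ∧ ¬B)   (distribute ∧ over ∨)
= ¬A ∧ ¬B   (simplify)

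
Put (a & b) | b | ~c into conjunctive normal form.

(a & b) | b | ~c
⇔ (a | b | ~c) & (b | b | ~c)   [distribute | over &]
⇔ b | ~c   [simplify]

b | ~c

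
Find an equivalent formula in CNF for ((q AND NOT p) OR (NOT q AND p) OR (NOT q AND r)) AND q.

(NOT p OR NOT q) AND q

((q AND NOT p) OR (NOT q AND p) OR (NOT q AND r)) AND q
≡ (q OR NOT q OR NOT q) AND (q OR NOT q OR r) AND (q OR p OR NOT q) AND (q OR p OR r) AND (NOT p OR NOT q OR NOT q) AND (NOT p OR NOT q OR r) AND (NOT p OR p OR NOT q) AND (NOT p OR p OR r) AND q   [distribute OR over AND]
≡ (NOT p OR NOT q) AND q   [simplify]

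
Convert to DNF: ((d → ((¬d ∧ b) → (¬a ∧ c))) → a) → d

(¬d ∧ ¬a) ∨ (¬b ∧ ¬a) ∨ (¬a ∧ c) ∨ d

((d → ((¬d ∧ b) → (¬a ∧ c))) → a) → d
≡ ¬((d → ((¬d ∧ b) → (¬a ∧ c))) → a) ∨ d
≡ ¬(¬(d → ((¬d ∧ b) → (¬a ∧ c))) ∨ a) ∨ d
≡ ¬(¬(¬d ∨ ((¬d ∧ b) → (¬a ∧ c))) ∨ a) ∨ d
≡ ¬(¬(¬d ∨ ¬(¬d ∧ b) ∨ (¬a ∧ c)) ∨ a) ∨ d
≡ (¬¬(¬d ∨ ¬(¬d ∧ b) ∨ (¬a ∧ c)) ∧ ¬a) ∨ d
≡ ((¬d ∨ ¬(¬d ∧ b) ∨ (¬a ∧ c)) ∧ ¬a) ∨ d
≡ ((¬d ∨ ¬¬d ∨ ¬b ∨ (¬a ∧ c)) ∧ ¬a) ∨ d
≡ ((¬d ∨ d ∨ ¬b ∨ (¬a ∧ c)) ∧ ¬a) ∨ d
≡ (¬d ∧ ¬a) ∨ (d ∧ ¬a) ∨ (¬b ∧ ¬a) ∨ (¬a ∧ c ∧ ¬a) ∨ d
≡ (¬d ∧ ¬a) ∨ (¬b ∧ ¬a) ∨ (¬a ∧ c) ∨ d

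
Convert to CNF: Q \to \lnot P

\lnot Q \lor \lnot P

Q \to \lnot P
≡ \lnot Q \lor \lnot P   [eliminate \to]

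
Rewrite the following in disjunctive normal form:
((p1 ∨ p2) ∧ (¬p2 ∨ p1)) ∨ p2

p1 ∨ p2

((p1 ∨ p2) ∧ (¬p2 ∨ p1)) ∨ p2
≡ (p1 ∧ ¬p2) ∨ (p1 ∧ p1) ∨ (p2 ∧ ¬p2) ∨ (p2 ∧ p1) ∨ p2   (distribute ∧ over ∨)
≡ p1 ∨ p2   (simplify)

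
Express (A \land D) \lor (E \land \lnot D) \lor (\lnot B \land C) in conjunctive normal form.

(A \lor E \lor \lnot B) \land (A \lor E \lor C) \land (A \lor \lnot D \lor \lnot B) \land (A \lor \lnot D \lor C) \land (D \lor E \lor \lnot B) \land (D \lor E \lor C)

(A \land D) \lor (E \land \lnot D) \lor (\lnot B \land C)
⇔ (A \lor E \lor \lnot B) \land (A \lor E \lor C) \land (A \lor \lnot D \lor \lnot B) \land (A \lor \lnot D \lor C) \land (D \lor E \lor \lnot B) \land (D \lor E \lor C) \land (D \lor \lnot D \lor \lnot B) \land (D \lor \lnot D \lor C)   [distribute \lor over \land]
⇔ (A \lor E \lor \lnot B) \land (A \lor E \lor C) \land (A \lor \lnot D \lor \lnot B) \land (A \lor \lnot D \lor C) \land (D \lor E \lor \lnot B) \land (D \lor E \lor C)   [simplify]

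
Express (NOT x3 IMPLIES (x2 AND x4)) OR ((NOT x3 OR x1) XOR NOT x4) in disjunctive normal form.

x3 OR (x2 AND x4) OR (NOT x3 AND x4) OR (x1 AND x4)

(NOT x3 IMPLIES (x2 AND x4)) OR ((NOT x3 OR x1) XOR NOT x4)
≡ NOT NOT x3 OR (x2 AND x4) OR ((NOT x3 OR x1) XOR NOT x4)
≡ NOT NOT x3 OR (x2 AND x4) OR ((NOT x3 OR x1) AND NOT NOT x4) OR (NOT (NOT x3 OR x1) AND NOT x4)
≡ x3 OR (x2 AND x4) OR ((NOT x3 OR x1) AND NOT NOT x4) OR (NOT (NOT x3 OR x1) AND NOT x4)
≡ x3 OR (x2 AND x4) OR ((NOT x3 OR x1) AND x4) OR (NOT (NOT x3 OR x1) AND NOT x4)
≡ x3 OR (x2 AND x4) OR ((NOT x3 OR x1) AND x4) OR (NOT NOT x3 AND NOT x1 AND NOT x4)
≡ x3 OR (x2 AND x4) OR ((NOT x3 OR x1) AND x4) OR (x3 AND NOT x1 AND NOT x4)
≡ x3 OR (x2 AND x4) OR (NOT x3 AND x4) OR (x1 AND x4) OR (x3 AND NOT x1 AND NOT x4)
≡ x3 OR (x2 AND x4) OR (NOT x3 AND x4) OR (x1 AND x4)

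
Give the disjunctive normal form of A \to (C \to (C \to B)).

\lnot A \lor \lnot C \lor B

A \to (C \to (C \to B))
⇔ \lnot A \lor (C \to (C \to B))   (eliminate \to)
⇔ \lnot A \lor \lnot C \lor (C \to B)   (eliminate \to)
⇔ \lnot A \lor \lnot C \lor \lnot C \lor B   (eliminate \to)
⇔ \lnot A \lor \lnot C \lor B   (simplify)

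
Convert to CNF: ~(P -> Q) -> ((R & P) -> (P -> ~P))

~(P -> Q) -> ((R & P) -> (P -> ~P))
≡ ~~(P -> Q) | ((R & P) -> (P -> ~P))   — eliminate ->
≡ ~~(~P | Q) | ((R & P) -> (P -> ~P))   — eliminate ->
≡ ~~(~P | Q) | ~(R & P) | (P -> ~P)   — eliminate ->
≡ ~~(~P | Q) | ~(R & P) | ~P | ~P   — eliminate ->
≡ ~P | Q | ~(R & P) | ~P | ~P   — double negation
≡ ~P | Q | ~R | ~P | ~P | ~P   — De Morgan
≡ ~P | Q | ~R   — simplify

~P | Q | ~R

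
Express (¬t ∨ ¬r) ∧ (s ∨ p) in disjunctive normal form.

(¬t ∨ ¬r) ∧ (s ∨ p)
⇔ ¬t ∧ s ∨ ¬t ∧ p ∨ ¬r ∧ s ∨ ¬r ∧ p   (distribute ∧ over ∨)

¬t ∧ s ∨ ¬t ∧ p ∨ ¬r ∧ s ∨ ¬r ∧ p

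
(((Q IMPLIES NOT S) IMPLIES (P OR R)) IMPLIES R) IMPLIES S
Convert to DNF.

(P AND NOT R) OR S

(((Q IMPLIES NOT S) IMPLIES (P OR R)) IMPLIES R) IMPLIES S
≡ NOT (((Q IMPLIES NOT S) IMPLIES (P OR R)) IMPLIES R) OR S   — eliminate IMPLIES
≡ NOT (NOT ((Q IMPLIES NOT S) IMPLIES (P OR R)) OR R) OR S   — eliminate IMPLIES
≡ NOT (NOT (NOT (Q IMPLIES NOT S) OR P OR R) OR R) OR S   — eliminate IMPLIES
≡ NOT (NOT (NOT (NOT Q OR NOT S) OR P OR R) OR R) OR S   — eliminate IMPLIES
≡ (NOT NOT (NOT (NOT Q OR NOT S) OR P OR R) AND NOT R) OR S   — De Morgan
≡ ((NOT (NOT Q OR NOT S) OR P OR R) AND NOT R) OR S   — double negation
≡ (((NOT NOT Q AND NOT NOT S) OR P OR R) AND NOT R) OR S   — De Morgan
≡ (((Q AND NOT NOT S) OR P OR R) AND NOT R) OR S   — double negation
≡ (((Q AND S) OR P OR R) AND NOT R) OR S   — double negation
≡ (Q AND S AND NOT R) OR (P AND NOT R) OR (R AND NOT R) OR S   — distribute AND over OR
≡ (P AND NOT R) OR S   — simplify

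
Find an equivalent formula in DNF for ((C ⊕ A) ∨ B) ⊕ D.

((C ⊕ A) ∨ B) ⊕ D
≡ (((C ⊕ A) ∨ B) ∧ ¬D) ∨ (¬((C ⊕ A) ∨ B) ∧ D)   (expand ⊕)
≡ (((C ∧ ¬A) ∨ (¬C ∧ A) ∨ B) ∧ ¬D) ∨ (¬((C ⊕ A) ∨ B) ∧ D)   (expand ⊕)
≡ (((C ∧ ¬A) ∨ (¬C ∧ A) ∨ B) ∧ ¬D) ∨ (¬((C ∧ ¬A) ∨ (¬C ∧ A) ∨ B) ∧ D)   (expand ⊕)
≡ (((C ∧ ¬A) ∨ (¬C ∧ A) ∨ B) ∧ ¬D) ∨ (¬(C ∧ ¬A) ∧ ¬(¬C ∧ A) ∧ ¬B ∧ D)   (De Morgan)
≡ (((C ∧ ¬A) ∨ (¬C ∧ A) ∨ B) ∧ ¬D) ∨ ((¬C ∨ ¬¬A) ∧ ¬(¬C ∧ A) ∧ ¬B ∧ D)   (De Morgan)
≡ (((C ∧ ¬A) ∨ (¬C ∧ A) ∨ B) ∧ ¬D) ∨ ((¬C ∨ A) ∧ ¬(¬C ∧ A) ∧ ¬B ∧ D)   (double negation)
≡ (((C ∧ ¬A) ∨ (¬C ∧ A) ∨ B) ∧ ¬D) ∨ ((¬C ∨ A) ∧ (¬¬C ∨ ¬A) ∧ ¬B ∧ D)   (De Morgan)
≡ (((C ∧ ¬A) ∨ (¬C ∧ A) ∨ B) ∧ ¬D) ∨ ((¬C ∨ A) ∧ (C ∨ ¬A) ∧ ¬B ∧ D)   (double negation)
≡ (C ∧ ¬A ∧ ¬D) ∨ (¬C ∧ A ∧ ¬D) ∨ (B ∧ ¬D) ∨ (¬C ∧ C ∧ ¬B ∧ D) ∨ (¬C ∧ ¬A ∧ ¬B ∧ D) ∨ (A ∧ C ∧ ¬B ∧ D) ∨ (A ∧ ¬A ∧ ¬B ∧ D)   (distribute ∧ over ∨)
≡ (C ∧ ¬A ∧ ¬D) ∨ (¬C ∧ A ∧ ¬D) ∨ (B ∧ ¬D) ∨ (¬C ∧ ¬A ∧ ¬B ∧ D) ∨ (A ∧ C ∧ ¬B ∧ D)   (simplify)

(C ∧ ¬A ∧ ¬D) ∨ (¬C ∧ A ∧ ¬D) ∨ (B ∧ ¬D) ∨ (¬C ∧ ¬A ∧ ¬B ∧ D) ∨ (A ∧ C ∧ ¬B ∧ D)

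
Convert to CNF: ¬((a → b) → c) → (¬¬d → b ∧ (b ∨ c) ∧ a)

a ∨ c ∨ ¬d

¬((a → b) → c) → (¬¬d → b ∧ (b ∨ c) ∧ a)
⇔ ¬¬((a → b) → c) ∨ (¬¬d → b ∧ (b ∨ c) ∧ a)   [eliminate →]
⇔ ¬¬(¬(a → b) ∨ c) ∨ (¬¬d → b ∧ (b ∨ c) ∧ a)   [eliminate →]
⇔ ¬¬(¬(¬a ∨ b) ∨ c) ∨ (¬¬d → b ∧ (b ∨ c) ∧ a)   [eliminate →]
⇔ ¬¬(¬(¬a ∨ b) ∨ c) ∨ ¬¬¬d ∨ b ∧ (b ∨ c) ∧ a   [eliminate →]
⇔ ¬(¬a ∨ b) ∨ c ∨ ¬¬¬d ∨ b ∧ (b ∨ c) ∧ a   [double negation]
⇔ ¬¬a ∧ ¬b ∨ c ∨ ¬¬¬d ∨ b ∧ (b ∨ c) ∧ a   [De Morgan]
⇔ a ∧ ¬b ∨ c ∨ ¬¬¬d ∨ b ∧ (b ∨ c) ∧ a   [double negation]
⇔ a ∧ ¬b ∨ c ∨ ¬d ∨ b ∧ (b ∨ c) ∧ a   [double negation]
⇔ (a ∨ c ∨ ¬d ∨ b) ∧ (a ∨ c ∨ ¬d ∨ b ∨ c) ∧ (a ∨ c ∨ ¬d ∨ a) ∧ (¬b ∨ c ∨ ¬d ∨ b) ∧ (¬b ∨ c ∨ ¬d ∨ b ∨ c) ∧ (¬b ∨ c ∨ ¬d ∨ a)   [distribute ∨ over ∧]
⇔ a ∨ c ∨ ¬d   [simplify]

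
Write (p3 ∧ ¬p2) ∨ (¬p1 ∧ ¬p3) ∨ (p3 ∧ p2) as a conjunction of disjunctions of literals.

p3 ∨ ¬p1

(p3 ∧ ¬p2) ∨ (¬p1 ∧ ¬p3) ∨ (p3 ∧ p2)
= (p3 ∨ ¬p1 ∨ p3) ∧ (p3 ∨ ¬p1 ∨ p2) ∧ (p3 ∨ ¬p3 ∨ p3) ∧ (p3 ∨ ¬p3 ∨ p2) ∧ (¬p2 ∨ ¬p1 ∨ p3) ∧ (¬p2 ∨ ¬p1 ∨ p2) ∧ (¬p2 ∨ ¬p3 ∨ p3) ∧ (¬p2 ∨ ¬p3 ∨ p2)   [distribute ∨ over ∧]
= p3 ∨ ¬p1   [simplify]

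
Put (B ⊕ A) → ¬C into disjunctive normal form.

(¬B ∧ ¬A) ∨ (A ∧ B) ∨ ¬C

(B ⊕ A) → ¬C
= ¬(B ⊕ A) ∨ ¬C   — eliminate →
= ¬((B ∧ ¬A) ∨ (¬B ∧ A)) ∨ ¬C   — expand ⊕
= (¬(B ∧ ¬A) ∧ ¬(¬B ∧ A)) ∨ ¬C   — De Morgan
= ((¬B ∨ ¬¬A) ∧ ¬(¬B ∧ A)) ∨ ¬C   — De Morgan
= ((¬B ∨ A) ∧ ¬(¬B ∧ A)) ∨ ¬C   — double negation
= ((¬B ∨ A) ∧ (¬¬B ∨ ¬A)) ∨ ¬C   — De Morgan
= ((¬B ∨ A) ∧ (B ∨ ¬A)) ∨ ¬C   — double negation
= (¬B ∧ B) ∨ (¬B ∧ ¬A) ∨ (A ∧ B) ∨ (A ∧ ¬A) ∨ ¬C   — distribute ∧ over ∨
= (¬B ∧ ¬A) ∨ (A ∧ B) ∨ ¬C   — simplify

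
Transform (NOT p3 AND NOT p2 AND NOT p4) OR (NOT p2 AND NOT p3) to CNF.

NOT p3 AND NOT p2

(NOT p3 AND NOT p2 AND NOT p4) OR (NOT p2 AND NOT p3)
= (NOT p3 OR NOT p2) AND (NOT p3 OR NOT p3) AND (NOT p2 OR NOT p2) AND (NOT p2 OR NOT p3) AND (NOT p4 OR NOT p2) AND (NOT p4 OR NOT p3)
= NOT p3 AND NOT p2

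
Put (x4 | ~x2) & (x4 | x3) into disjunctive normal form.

x4 | (~x2 & x3)

(x4 | ~x2) & (x4 | x3)
≡ (x4 & x4) | (x4 & x3) | (~x2 & x4) | (~x2 & x3)   — distribute & over |
≡ x4 | (~x2 & x3)   — simplify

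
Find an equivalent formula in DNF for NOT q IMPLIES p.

q OR p

NOT q IMPLIES p
⇔ NOT NOT q OR p   — eliminate IMPLIES
⇔ q OR p   — double negation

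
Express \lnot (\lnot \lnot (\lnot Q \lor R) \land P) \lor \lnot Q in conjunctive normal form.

\lnot R \lor \lnot P \lor \lnot Q

\lnot (\lnot \lnot (\lnot Q \lor R) \land P) \lor \lnot Q
≡ \lnot \lnot \lnot (\lnot Q \lor R) \lor \lnot P \lor \lnot Q   [De Morgan]
≡ \lnot (\lnot Q \lor R) \lor \lnot P \lor \lnot Q   [double negation]
≡ (\lnot \lnot Q \land \lnot R) \lor \lnot P \lor \lnot Q   [De Morgan]
≡ (Q \land \lnot R) \lor \lnot P \lor \lnot Q   [double negation]
≡ (Q \lor \lnot P \lor \lnot Q) \land (\lnot R \lor \lnot P \lor \lnot Q)   [distribute \lor over \land]
≡ \lnot R \lor \lnot P \lor \lnot Q   [simplify]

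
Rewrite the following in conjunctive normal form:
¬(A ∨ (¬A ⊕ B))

¬(A ∨ (¬A ⊕ B))
= ¬(A ∨ ((¬A ∨ B) ∧ ¬(¬A ∧ B)))   (expand ⊕)
= ¬A ∧ ¬((¬A ∨ B) ∧ ¬(¬A ∧ B))   (De Morgan)
= ¬A ∧ (¬(¬A ∨ B) ∨ ¬¬(¬A ∧ B))   (De Morgan)
= ¬A ∧ ((¬¬A ∧ ¬B) ∨ ¬¬(¬A ∧ B))   (De Morgan)
= ¬A ∧ ((A ∧ ¬B) ∨ ¬¬(¬A ∧ B))   (double negation)
= ¬A ∧ ((A ∧ ¬B) ∨ (¬A ∧ B))   (double negation)
= ¬A ∧ (A ∨ ¬A) ∧ (A ∨ B) ∧ (¬B ∨ ¬A) ∧ (¬B ∨ B)   (distribute ∨ over ∧)
= ¬A ∧ (A ∨ B)   (simplify)

¬A ∧ (A ∨ B)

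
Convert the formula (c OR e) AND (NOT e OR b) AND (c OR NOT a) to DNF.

(c AND NOT e) OR (c AND b) OR (e AND b AND NOT a)

(c OR e) AND (NOT e OR b) AND (c OR NOT a)
= (c AND NOT e AND c) OR (c AND NOT e AND NOT a) OR (c AND b AND c) OR (c AND b AND NOT a) OR (e AND NOT e AND c) OR (e AND NOT e AND NOT a) OR (e AND b AND c) OR (e AND b AND NOT a)   [distribute AND over OR]
= (c AND NOT e) OR (c AND b) OR (e AND b AND NOT a)   [simplify]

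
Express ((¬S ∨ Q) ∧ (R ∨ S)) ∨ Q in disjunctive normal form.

(¬S ∧ R) ∨ Q

((¬S ∨ Q) ∧ (R ∨ S)) ∨ Q
≡ (¬S ∧ R) ∨ (¬S ∧ S) ∨ (Q ∧ R) ∨ (Q ∧ S) ∨ Q
≡ (¬S ∧ R) ∨ Q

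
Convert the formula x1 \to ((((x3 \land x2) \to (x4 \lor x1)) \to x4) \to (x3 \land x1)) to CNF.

x1 \to ((((x3 \land x2) \to (x4 \lor x1)) \to x4) \to (x3 \land x1))
= \lnot x1 \lor ((((x3 \land x2) \to (x4 \lor x1)) \to x4) \to (x3 \land x1))   [eliminate \to]
= \lnot x1 \lor \lnot (((x3 \land x2) \to (x4 \lor x1)) \to x4) \lor (x3 \land x1)   [eliminate \to]
= \lnot x1 \lor \lnot (\lnot ((x3 \land x2) \to (x4 \lor x1)) \lor x4) \lor (x3 \land x1)   [eliminate \to]
= \lnot x1 \lor \lnot (\lnot (\lnot (x3 \land x2) \lor x4 \lor x1) \lor x4) \lor (x3 \land x1)   [eliminate \to]
= \lnot x1 \lor (\lnot \lnot (\lnot (x3 \land x2) \lor x4 \lor x1) \land \lnot x4) \lor (x3 \land x1)   [De Morgan]
= \lnot x1 \lor ((\lnot (x3 \land x2) \lor x4 \lor x1) \land \lnot x4) \lor (x3 \land x1)   [double negation]
= \lnot x1 \lor ((\lnot x3 \lor \lnot x2 \lor x4 \lor x1) \land \lnot x4) \lor (x3 \land x1)   [De Morgan]
= (\lnot x1 \lor \lnot x3 \lor \lnot x2 \lor x4 \lor x1 \lor x3) \land (\lnot x1 \lor \lnot x3 \lor \lnot x2 \lor x4 \lor x1 \lor x1) \land (\lnot x1 \lor \lnot x4 \lor x3) \land (\lnot x1 \lor \lnot x4 \lor x1)   [distribute \lor over \land]
= \lnot x1 \lor \lnot x4 \lor x3   [simplify]

\lnot x1 \lor \lnot x4 \lor x3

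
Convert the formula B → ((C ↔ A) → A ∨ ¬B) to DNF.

¬B ∨ C ∧ ¬A ∨ A

B → ((C ↔ A) → A ∨ ¬B)
= ¬B ∨ ((C ↔ A) → A ∨ ¬B)   [eliminate →]
= ¬B ∨ ¬(C ↔ A) ∨ A ∨ ¬B   [eliminate →]
= ¬B ∨ ¬((C → A) ∧ (A → C)) ∨ A ∨ ¬B   [eliminate ↔]
= ¬B ∨ ¬((¬C ∨ A) ∧ (A → C)) ∨ A ∨ ¬B   [eliminate →]
= ¬B ∨ ¬((¬C ∨ A) ∧ (¬A ∨ C)) ∨ A ∨ ¬B   [eliminate →]
= ¬B ∨ ¬(¬C ∨ A) ∨ ¬(¬A ∨ C) ∨ A ∨ ¬B   [De Morgan]
= ¬B ∨ ¬¬C ∧ ¬A ∨ ¬(¬A ∨ C) ∨ A ∨ ¬B   [De Morgan]
= ¬B ∨ C ∧ ¬A ∨ ¬(¬A ∨ C) ∨ A ∨ ¬B   [double negation]
= ¬B ∨ C ∧ ¬A ∨ ¬¬A ∧ ¬C ∨ A ∨ ¬B   [De Morgan]
= ¬B ∨ C ∧ ¬A ∨ A ∧ ¬C ∨ A ∨ ¬B   [double negation]
= ¬B ∨ C ∧ ¬A ∨ A   [simplify]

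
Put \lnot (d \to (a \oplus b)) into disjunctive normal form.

\lnot (d \to (a \oplus b))
≡ \lnot (\lnot d \lor (a \oplus b))   [eliminate \to]
≡ \lnot (\lnot d \lor (a \land \lnot b) \lor (\lnot a \land b))   [expand \oplus]
≡ \lnot \lnot d \land \lnot (a \land \lnot b) \land \lnot (\lnot a \land b)   [De Morgan]
≡ d \land \lnot (a \land \lnot b) \land \lnot (\lnot a \land b)   [double negation]
≡ d \land (\lnot a \lor \lnot \lnot b) \land \lnot (\lnot a \land b)   [De Morgan]
≡ d \land (\lnot a \lor b) \land \lnot (\lnot a \land b)   [double negation]
≡ d \land (\lnot a \lor b) \land (\lnot \lnot a \lor \lnot b)   [De Morgan]
≡ d \land (\lnot a \lor b) \land (a \lor \lnot b)   [double negation]
≡ (d \land \lnot a \land a) \lor (d \land \lnot a \land \lnot b) \lor (d \land b \land a) \lor (d \land b \land \lnot b)   [distribute \land over \lor]
≡ (d \land \lnot a \land \lnot b) \lor (d \land b \land a)   [simplify]

(d \land \lnot a \land \lnot b) \lor (d \land b \land a)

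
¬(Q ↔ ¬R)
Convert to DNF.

¬(Q ↔ ¬R)
≡ ¬((Q → ¬R) ∧ (¬R → Q))   [eliminate ↔]
≡ ¬((¬Q ∨ ¬R) ∧ (¬R → Q))   [eliminate →]
≡ ¬((¬Q ∨ ¬R) ∧ (¬¬R ∨ Q))   [eliminate →]
≡ ¬(¬Q ∨ ¬R) ∨ ¬(¬¬R ∨ Q)   [De Morgan]
≡ (¬¬Q ∧ ¬¬R) ∨ ¬(¬¬R ∨ Q)   [De Morgan]
≡ (Q ∧ ¬¬R) ∨ ¬(¬¬R ∨ Q)   [double negation]
≡ (Q ∧ R) ∨ ¬(¬¬R ∨ Q)   [double negation]
≡ (Q ∧ R) ∨ (¬¬¬R ∧ ¬Q)   [De Morgan]
≡ (Q ∧ R) ∨ (¬R ∧ ¬Q)   [double negation]

(Q ∧ R) ∨ (¬R ∧ ¬Q)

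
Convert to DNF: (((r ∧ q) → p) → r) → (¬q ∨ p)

(((r ∧ q) → p) → r) → (¬q ∨ p)
⇔ ¬(((r ∧ q) → p) → r) ∨ ¬q ∨ p   (eliminate →)
⇔ ¬(¬((r ∧ q) → p) ∨ r) ∨ ¬q ∨ p   (eliminate →)
⇔ ¬(¬(¬(r ∧ q) ∨ p) ∨ r) ∨ ¬q ∨ p   (eliminate →)
⇔ (¬¬(¬(r ∧ q) ∨ p) ∧ ¬r) ∨ ¬q ∨ p   (De Morgan)
⇔ ((¬(r ∧ q) ∨ p) ∧ ¬r) ∨ ¬q ∨ p   (double negation)
⇔ ((¬r ∨ ¬q ∨ p) ∧ ¬r) ∨ ¬q ∨ p   (De Morgan)
⇔ (¬r ∧ ¬r) ∨ (¬q ∧ ¬r) ∨ (p ∧ ¬r) ∨ ¬q ∨ p   (distribute ∧ over ∨)
⇔ ¬r ∨ ¬q ∨ p   (simplify)

¬r ∨ ¬q ∨ p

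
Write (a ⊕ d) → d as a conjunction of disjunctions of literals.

(a ⊕ d) → d
⇔ ¬(a ⊕ d) ∨ d   (eliminate →)
⇔ ¬((a ∨ d) ∧ ¬(a ∧ d)) ∨ d   (expand ⊕)
⇔ ¬(a ∨ d) ∨ ¬¬(a ∧ d) ∨ d   (De Morgan)
⇔ (¬a ∧ ¬d) ∨ ¬¬(a ∧ d) ∨ d   (De Morgan)
⇔ (¬a ∧ ¬d) ∨ (a ∧ d) ∨ d   (double negation)
⇔ (¬a ∨ a ∨ d) ∧ (¬a ∨ d ∨ d) ∧ (¬d ∨ a ∨ d) ∧ (¬d ∨ d ∨ d)   (distribute ∨ over ∧)
⇔ ¬a ∨ d   (simplify)

¬a ∨ d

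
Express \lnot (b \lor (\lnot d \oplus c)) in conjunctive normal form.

\lnot b \land (d \lor c) \land (\lnot c \lor \lnot d)

\lnot (b \lor (\lnot d \oplus c))
= \lnot (b \lor ((\lnot d \lor c) \land \lnot (\lnot d \land c)))   [expand \oplus]
= \lnot b \land \lnot ((\lnot d \lor c) \land \lnot (\lnot d \land c))   [De Morgan]
= \lnot b \land (\lnot (\lnot d \lor c) \lor \lnot \lnot (\lnot d \land c))   [De Morgan]
= \lnot b \land ((\lnot \lnot d \land \lnot c) \lor \lnot \lnot (\lnot d \land c))   [De Morgan]
= \lnot b \land ((d \land \lnot c) \lor \lnot \lnot (\lnot d \land c))   [double negation]
= \lnot b \land ((d \land \lnot c) \lor (\lnot d \land c))   [double negation]
= \lnot b \land (d \lor \lnot d) \land (d \lor c) \land (\lnot c \lor \lnot d) \land (\lnot c \lor c)   [distribute \lor over \land]
= \lnot b \land (d \lor c) \land (\lnot c \lor \lnot d)   [simplify]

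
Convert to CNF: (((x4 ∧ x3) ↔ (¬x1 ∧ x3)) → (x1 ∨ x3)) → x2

(¬x1 ∨ x2) ∧ (¬x3 ∨ x2)

(((x4 ∧ x3) ↔ (¬x1 ∧ x3)) → (x1 ∨ x3)) → x2
≡ ¬(((x4 ∧ x3) ↔ (¬x1 ∧ x3)) → (x1 ∨ x3)) ∨ x2   — eliminate →
≡ ¬(¬((x4 ∧ x3) ↔ (¬x1 ∧ x3)) ∨ x1 ∨ x3) ∨ x2   — eliminate →
≡ ¬(¬(((x4 ∧ x3) → (¬x1 ∧ x3)) ∧ ((¬x1 ∧ x3) → (x4 ∧ x3))) ∨ x1 ∨ x3) ∨ x2   — eliminate ↔
≡ ¬(¬((¬(x4 ∧ x3) ∨ (¬x1 ∧ x3)) ∧ ((¬x1 ∧ x3) → (x4 ∧ x3))) ∨ x1 ∨ x3) ∨ x2   — eliminate →
≡ ¬(¬((¬(x4 ∧ x3) ∨ (¬x1 ∧ x3)) ∧ (¬(¬x1 ∧ x3) ∨ (x4 ∧ x3))) ∨ x1 ∨ x3) ∨ x2   — eliminate →
≡ (¬¬((¬(x4 ∧ x3) ∨ (¬x1 ∧ x3)) ∧ (¬(¬x1 ∧ x3) ∨ (x4 ∧ x3))) ∧ ¬x1 ∧ ¬x3) ∨ x2   — De Morgan
≡ ((¬(x4 ∧ x3) ∨ (¬x1 ∧ x3)) ∧ (¬(¬x1 ∧ x3) ∨ (x4 ∧ x3)) ∧ ¬x1 ∧ ¬x3) ∨ x2   — double negation
≡ ((¬x4 ∨ ¬x3 ∨ (¬x1 ∧ x3)) ∧ (¬(¬x1 ∧ x3) ∨ (x4 ∧ x3)) ∧ ¬x1 ∧ ¬x3) ∨ x2   — De Morgan
≡ ((¬x4 ∨ ¬x3 ∨ (¬x1 ∧ x3)) ∧ (¬¬x1 ∨ ¬x3 ∨ (x4 ∧ x3)) ∧ ¬x1 ∧ ¬x3) ∨ x2   — De Morgan
≡ ((¬x4 ∨ ¬x3 ∨ (¬x1 ∧ x3)) ∧ (x1 ∨ ¬x3 ∨ (x4 ∧ x3)) ∧ ¬x1 ∧ ¬x3) ∨ x2   — double negation
≡ (¬x4 ∨ ¬x3 ∨ ¬x1 ∨ x2) ∧ (¬x4 ∨ ¬x3 ∨ x3 ∨ x2) ∧ (x1 ∨ ¬x3 ∨ x4 ∨ x2) ∧ (x1 ∨ ¬x3 ∨ x3 ∨ x2) ∧ (¬x1 ∨ x2) ∧ (¬x3 ∨ x2)   — distribute ∨ over ∧
≡ (¬x1 ∨ x2) ∧ (¬x3 ∨ x2)   — simplify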